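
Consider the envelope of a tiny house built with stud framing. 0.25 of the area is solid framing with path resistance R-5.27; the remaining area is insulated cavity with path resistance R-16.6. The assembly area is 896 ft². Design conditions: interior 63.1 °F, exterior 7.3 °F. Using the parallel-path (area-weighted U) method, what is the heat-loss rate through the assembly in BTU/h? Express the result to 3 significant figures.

4630 BTU/h

U_eff = 0.75/16.6 + 0.25/5.27 = 0.04518 + 0.04744 = 0.09262
R_eff = 1/U_eff = 10.8 ft²·°F·h/BTU
Q = 896 × (63.1 − 7.3) / 10.8 = 4631 BTU/h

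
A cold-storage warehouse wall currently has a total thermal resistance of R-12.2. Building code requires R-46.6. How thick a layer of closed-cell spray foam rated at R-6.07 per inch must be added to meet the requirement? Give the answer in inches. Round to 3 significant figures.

ΔR = 46.6 − 12.2 = 34.4 ft²·°F·h/BTU
L = ΔR / (R/in) = 34.4/6.07 = 5.667 in

5.67 in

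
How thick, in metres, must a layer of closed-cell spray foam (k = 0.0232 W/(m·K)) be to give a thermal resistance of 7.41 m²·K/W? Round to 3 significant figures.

L = R·k = 7.41 × 0.0232 = 0.1719 m

0.172 m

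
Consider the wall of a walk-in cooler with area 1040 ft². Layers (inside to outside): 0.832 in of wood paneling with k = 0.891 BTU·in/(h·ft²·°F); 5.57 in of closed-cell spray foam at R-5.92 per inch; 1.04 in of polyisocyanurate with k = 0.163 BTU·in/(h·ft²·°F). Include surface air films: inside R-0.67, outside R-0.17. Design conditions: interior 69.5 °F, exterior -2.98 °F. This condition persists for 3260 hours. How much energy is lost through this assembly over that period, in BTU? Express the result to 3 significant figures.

5970000 BTU

0.832/0.891 = 0.9338
5.57 × 5.92 = 32.97
1.04/0.163 = 6.38
R_total = 0.67 + 0.9338 + 32.97 + 6.38 + 0.17 = 41.13 ft²·°F·h/BTU
Q = 1040 × (69.5 − (-2.98)) / 41.13 = 1833 BTU/h
E = 1833 × 3260 = 5975000 BTU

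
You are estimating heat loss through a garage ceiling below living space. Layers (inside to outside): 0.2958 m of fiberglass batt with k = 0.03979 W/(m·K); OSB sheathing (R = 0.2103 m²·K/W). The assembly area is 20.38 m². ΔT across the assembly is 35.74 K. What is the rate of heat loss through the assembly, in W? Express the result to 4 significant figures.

95.28 W

0.2958/0.03979 = 7.434
R_total = 7.434 + 0.2103 = 7.6443 m²·K/W
Q = A·ΔT/R = 20.38 × 35.74 / 7.6443 = 95.284 W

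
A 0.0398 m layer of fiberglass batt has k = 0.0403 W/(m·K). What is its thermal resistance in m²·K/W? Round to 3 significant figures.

0.988 m²·K/W

R = L/k = 0.0398/0.0403 = 0.9876 m²·K/W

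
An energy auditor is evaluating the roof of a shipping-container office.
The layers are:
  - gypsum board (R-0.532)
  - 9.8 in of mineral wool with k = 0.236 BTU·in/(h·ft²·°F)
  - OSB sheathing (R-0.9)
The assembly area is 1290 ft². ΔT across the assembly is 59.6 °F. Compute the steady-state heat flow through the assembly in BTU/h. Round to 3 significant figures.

1790 BTU/h

9.8/0.236 = 41.53
R_total = 0.532 + 41.53 + 0.9 = 42.96 ft²·°F·h/BTU
Q = A·ΔT/R = 1290 × 59.6 / 42.96 = 1790 BTU/h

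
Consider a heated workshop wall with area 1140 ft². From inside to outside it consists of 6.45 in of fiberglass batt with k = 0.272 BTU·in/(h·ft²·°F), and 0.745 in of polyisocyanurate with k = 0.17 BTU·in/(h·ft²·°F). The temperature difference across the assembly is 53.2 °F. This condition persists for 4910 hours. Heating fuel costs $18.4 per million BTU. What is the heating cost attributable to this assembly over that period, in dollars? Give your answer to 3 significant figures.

6.45/0.272 = 23.71
0.745/0.17 = 4.382
R_total = 23.71 + 4.382 = 28.1 ft²·°F·h/BTU
Q = 1140 × 53.2 / 28.1 = 2159 BTU/h
E = 2159 × 4910 = 10600000 BTU
Cost = 10600000/10⁶ × 18.4 = $195

195 dollars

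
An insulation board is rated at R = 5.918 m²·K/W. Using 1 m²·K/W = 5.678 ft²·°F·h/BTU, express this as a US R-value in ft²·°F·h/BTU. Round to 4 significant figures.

33.60 ft²·°F·h/BTU

R_US = 5.918 × 5.678 = 33.602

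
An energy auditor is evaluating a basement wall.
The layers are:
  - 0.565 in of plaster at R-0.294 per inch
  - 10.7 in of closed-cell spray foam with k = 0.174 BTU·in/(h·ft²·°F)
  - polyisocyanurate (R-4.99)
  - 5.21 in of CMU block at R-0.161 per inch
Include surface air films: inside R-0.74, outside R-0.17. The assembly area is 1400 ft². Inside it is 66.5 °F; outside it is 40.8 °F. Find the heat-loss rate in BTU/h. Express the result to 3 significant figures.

526 BTU/h

0.565 × 0.294 = 0.1661
10.7/0.174 = 61.49
5.21 × 0.161 = 0.8388
R_total = 0.74 + 0.1661 + 61.49 + 4.99 + 0.8388 + 0.17 = 68.4 ft²·°F·h/BTU
Q = A·ΔT/R = 1400 × (66.5 − 40.8) / 68.4 = 526 BTU/h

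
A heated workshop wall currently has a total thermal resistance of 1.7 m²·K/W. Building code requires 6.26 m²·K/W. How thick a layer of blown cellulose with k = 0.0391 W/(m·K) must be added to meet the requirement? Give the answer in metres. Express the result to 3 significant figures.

0.178 m

ΔR = 6.26 − 1.7 = 4.56 m²·K/W
L = ΔR × k = 4.56 × 0.0391 = 0.1783 m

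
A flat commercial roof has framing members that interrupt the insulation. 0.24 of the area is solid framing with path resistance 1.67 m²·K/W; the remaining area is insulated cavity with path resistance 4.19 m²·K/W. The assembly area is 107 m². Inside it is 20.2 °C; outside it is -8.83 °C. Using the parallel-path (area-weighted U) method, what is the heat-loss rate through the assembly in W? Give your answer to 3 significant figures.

1010 W

U_eff = 0.76/4.19 + 0.24/1.67 = 0.1814 + 0.1437 = 0.3251
R_eff = 1/U_eff = 3.076 m²·K/W
Q = 107 × (20.2 − (-8.83)) / 3.076 = 1010 W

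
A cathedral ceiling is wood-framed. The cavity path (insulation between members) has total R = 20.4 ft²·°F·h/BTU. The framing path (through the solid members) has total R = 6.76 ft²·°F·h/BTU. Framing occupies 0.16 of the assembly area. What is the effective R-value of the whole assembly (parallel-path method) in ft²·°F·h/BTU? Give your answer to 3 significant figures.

U_eff = 0.84/20.4 + 0.16/6.76 = 0.04118 + 0.02367 = 0.06485
R_eff = 1/U_eff = 15.42 ft²·°F·h/BTU

15.4 ft²·°F·h/BTU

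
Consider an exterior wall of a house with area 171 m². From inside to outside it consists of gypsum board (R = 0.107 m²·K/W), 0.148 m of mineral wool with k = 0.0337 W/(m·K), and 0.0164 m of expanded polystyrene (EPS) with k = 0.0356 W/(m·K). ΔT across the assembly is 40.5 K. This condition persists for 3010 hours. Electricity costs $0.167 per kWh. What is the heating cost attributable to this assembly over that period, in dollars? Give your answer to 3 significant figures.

702 dollars

0.148/0.0337 = 4.392
0.0164/0.0356 = 0.4607
R_total = 0.107 + 4.392 + 0.4607 = 4.959 m²·K/W
Q = 171 × 40.5 / 4.959 = 1396 W
E = 1396 W × 3010 h / 1000 = 4203 kWh
Cost = 4203 × 0.167 = $702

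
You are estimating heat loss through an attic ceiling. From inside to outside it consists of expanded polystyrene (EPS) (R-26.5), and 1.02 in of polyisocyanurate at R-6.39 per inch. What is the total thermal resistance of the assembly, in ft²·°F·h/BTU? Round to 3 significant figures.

33.0 ft²·°F·h/BTU

1.02 × 6.39 = 6.518
R_total = 26.5 + 6.518 = 33.02 ft²·°F·h/BTU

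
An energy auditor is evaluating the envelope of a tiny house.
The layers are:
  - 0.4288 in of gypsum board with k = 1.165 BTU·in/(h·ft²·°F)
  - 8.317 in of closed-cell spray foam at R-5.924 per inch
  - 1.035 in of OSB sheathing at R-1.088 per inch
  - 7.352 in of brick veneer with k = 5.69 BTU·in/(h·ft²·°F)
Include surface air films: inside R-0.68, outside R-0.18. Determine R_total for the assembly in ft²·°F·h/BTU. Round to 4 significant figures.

0.4288/1.165 = 0.36807
8.317 × 5.924 = 49.27
1.035 × 1.088 = 1.1261
7.352/5.69 = 1.2921
R_total = 0.68 + 0.36807 + 49.27 + 1.1261 + 1.2921 + 0.18 = 52.916 ft²·°F·h/BTU

52.92 ft²·°F·h/BTU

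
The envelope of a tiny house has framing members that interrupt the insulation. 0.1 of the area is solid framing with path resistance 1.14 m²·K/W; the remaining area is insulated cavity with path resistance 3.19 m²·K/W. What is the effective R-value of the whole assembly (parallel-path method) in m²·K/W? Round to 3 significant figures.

2.70 m²·K/W

U_eff = 0.9/3.19 + 0.1/1.14 = 0.2821 + 0.08772 = 0.3699
R_eff = 1/U_eff = 2.704 m²·K/W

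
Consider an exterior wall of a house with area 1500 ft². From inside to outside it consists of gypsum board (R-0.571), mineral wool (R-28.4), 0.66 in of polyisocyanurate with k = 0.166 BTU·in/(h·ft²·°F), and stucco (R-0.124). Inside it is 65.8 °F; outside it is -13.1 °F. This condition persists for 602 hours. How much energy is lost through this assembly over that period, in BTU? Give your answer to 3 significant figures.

0.66/0.166 = 3.976
R_total = 0.571 + 28.4 + 3.976 + 0.124 = 33.07 ft²·°F·h/BTU
Q = 1500 × (65.8 − (-13.1)) / 33.07 = 3579 BTU/h
E = 3579 × 602 = 2154000 BTU

2150000 BTU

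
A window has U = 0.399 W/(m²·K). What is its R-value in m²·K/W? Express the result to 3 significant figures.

R = 1/U = 1/0.399 = 2.506

2.51 m²·K/W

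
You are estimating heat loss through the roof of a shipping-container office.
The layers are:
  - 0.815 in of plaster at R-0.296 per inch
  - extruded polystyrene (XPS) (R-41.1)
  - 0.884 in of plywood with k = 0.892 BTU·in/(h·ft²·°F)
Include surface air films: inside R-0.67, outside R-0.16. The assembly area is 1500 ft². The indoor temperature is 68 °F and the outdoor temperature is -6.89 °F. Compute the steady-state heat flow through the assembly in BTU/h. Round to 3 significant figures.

2600 BTU/h

0.815 × 0.296 = 0.2412
0.884/0.892 = 0.991
R_total = 0.67 + 0.2412 + 41.1 + 0.991 + 0.16 = 43.16 ft²·°F·h/BTU
Q = A·ΔT/R = 1500 × (68 − (-6.89)) / 43.16 = 2603 BTU/h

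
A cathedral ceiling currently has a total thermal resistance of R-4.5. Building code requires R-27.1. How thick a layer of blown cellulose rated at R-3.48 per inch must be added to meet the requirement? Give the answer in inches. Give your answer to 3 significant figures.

ΔR = 27.1 − 4.5 = 22.6 ft²·°F·h/BTU
L = ΔR / (R/in) = 22.6/3.48 = 6.494 in

6.49 in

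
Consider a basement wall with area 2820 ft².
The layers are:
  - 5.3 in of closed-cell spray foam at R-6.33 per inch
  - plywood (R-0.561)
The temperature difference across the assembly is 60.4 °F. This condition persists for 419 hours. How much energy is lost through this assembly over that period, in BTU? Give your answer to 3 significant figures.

5.3 × 6.33 = 33.55
R_total = 33.55 + 0.561 = 34.11 ft²·°F·h/BTU
Q = 2820 × 60.4 / 34.11 = 4993 BTU/h
E = 4993 × 419 = 2092000 BTU

2090000 BTU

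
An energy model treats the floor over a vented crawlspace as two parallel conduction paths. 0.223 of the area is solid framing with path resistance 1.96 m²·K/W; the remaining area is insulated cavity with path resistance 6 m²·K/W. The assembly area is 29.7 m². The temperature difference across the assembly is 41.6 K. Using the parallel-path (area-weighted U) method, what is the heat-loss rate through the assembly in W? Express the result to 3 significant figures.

301 W

U_eff = 0.777/6 + 0.223/1.96 = 0.1295 + 0.1138 = 0.2433
R_eff = 1/U_eff = 4.111 m²·K/W
Q = 29.7 × 41.6 / 4.111 = 300.6 W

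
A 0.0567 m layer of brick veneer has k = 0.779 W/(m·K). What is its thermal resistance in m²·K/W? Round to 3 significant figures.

R = L/k = 0.0567/0.779 = 0.07279 m²·K/W

0.0728 m²·K/W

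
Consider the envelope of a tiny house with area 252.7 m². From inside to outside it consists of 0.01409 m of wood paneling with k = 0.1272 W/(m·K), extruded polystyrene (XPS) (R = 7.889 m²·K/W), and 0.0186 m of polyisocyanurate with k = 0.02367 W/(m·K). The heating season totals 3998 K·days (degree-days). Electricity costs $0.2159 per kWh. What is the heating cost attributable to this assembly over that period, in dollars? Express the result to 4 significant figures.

595.9 dollars

0.01409/0.1272 = 0.11077
0.0186/0.02367 = 0.7858
R_total = 0.11077 + 7.889 + 0.7858 = 8.7856 m²·K/W
E = A × HDD × 24 / R / 1000 = 252.7 × 3998 × 24 / 8.7856 / 1000 = 2759.9 kWh
Cost = 2759.9 × 0.2159 = $595.86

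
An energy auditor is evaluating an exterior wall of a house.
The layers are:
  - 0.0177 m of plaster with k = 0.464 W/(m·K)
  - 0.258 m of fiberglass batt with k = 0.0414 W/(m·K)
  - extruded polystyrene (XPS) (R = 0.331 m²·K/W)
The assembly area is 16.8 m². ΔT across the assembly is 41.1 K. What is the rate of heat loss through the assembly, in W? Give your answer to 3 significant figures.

0.0177/0.464 = 0.03815
0.258/0.0414 = 6.232
R_total = 0.03815 + 6.232 + 0.331 = 6.601 m²·K/W
Q = A·ΔT/R = 16.8 × 41.1 / 6.601 = 104.6 W

105 W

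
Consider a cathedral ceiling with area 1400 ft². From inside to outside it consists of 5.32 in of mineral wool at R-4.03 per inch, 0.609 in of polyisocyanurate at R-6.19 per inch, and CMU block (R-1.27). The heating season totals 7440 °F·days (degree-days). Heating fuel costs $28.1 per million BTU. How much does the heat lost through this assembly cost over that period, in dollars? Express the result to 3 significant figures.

265 dollars

5.32 × 4.03 = 21.44
0.609 × 6.19 = 3.77
R_total = 21.44 + 3.77 + 1.27 = 26.48 ft²·°F·h/BTU
E = A × HDD × 24 / R = 1400 × 7440 × 24 / 26.48 = 9441000 BTU
Cost = 9441000/10⁶ × 28.1 = $265.3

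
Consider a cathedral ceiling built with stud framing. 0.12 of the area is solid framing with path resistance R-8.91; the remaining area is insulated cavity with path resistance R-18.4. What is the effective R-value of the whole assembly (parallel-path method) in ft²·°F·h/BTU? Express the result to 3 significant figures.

16.3 ft²·°F·h/BTU

U_eff = 0.88/18.4 + 0.12/8.91 = 0.04783 + 0.01347 = 0.06129
R_eff = 1/U_eff = 16.31 ft²·°F·h/BTU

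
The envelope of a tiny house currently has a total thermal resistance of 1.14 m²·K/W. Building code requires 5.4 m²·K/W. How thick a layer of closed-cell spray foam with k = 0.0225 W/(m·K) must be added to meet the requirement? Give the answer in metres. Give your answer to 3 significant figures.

0.0959 m

ΔR = 5.4 − 1.14 = 4.26 m²·K/W
L = ΔR × k = 4.26 × 0.0225 = 0.09585 m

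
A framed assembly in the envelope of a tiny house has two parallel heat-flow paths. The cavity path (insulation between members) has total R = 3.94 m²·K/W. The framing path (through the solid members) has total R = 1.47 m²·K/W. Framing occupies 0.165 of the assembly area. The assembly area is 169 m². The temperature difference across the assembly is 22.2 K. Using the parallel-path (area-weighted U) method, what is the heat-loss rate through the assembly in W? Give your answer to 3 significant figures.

1220 W

U_eff = 0.835/3.94 + 0.165/1.47 = 0.2119 + 0.1122 = 0.3242
R_eff = 1/U_eff = 3.085 m²·K/W
Q = 169 × 22.2 / 3.085 = 1216 W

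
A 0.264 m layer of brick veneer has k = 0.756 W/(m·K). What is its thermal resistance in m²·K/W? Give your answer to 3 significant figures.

R = L/k = 0.264/0.756 = 0.3492 m²·K/W

0.349 m²·K/W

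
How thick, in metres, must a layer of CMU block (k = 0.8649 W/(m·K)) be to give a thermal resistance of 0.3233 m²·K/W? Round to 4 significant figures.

0.2796 m

L = R·k = 0.3233 × 0.8649 = 0.27962 m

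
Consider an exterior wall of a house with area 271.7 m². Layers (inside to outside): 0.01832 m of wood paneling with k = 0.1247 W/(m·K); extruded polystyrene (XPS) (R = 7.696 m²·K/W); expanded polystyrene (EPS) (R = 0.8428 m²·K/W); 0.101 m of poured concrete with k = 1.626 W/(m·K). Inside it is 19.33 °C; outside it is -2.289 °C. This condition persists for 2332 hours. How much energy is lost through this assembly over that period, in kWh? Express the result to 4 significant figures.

1566 kWh

0.01832/0.1247 = 0.14691
0.101/1.626 = 0.062116
R_total = 0.14691 + 7.696 + 0.8428 + 0.062116 = 8.7478 m²·K/W
Q = 271.7 × (19.33 − (-2.289)) / 8.7478 = 671.47 W
E = 671.47 W × 2332 h / 1000 = 1565.9 kWh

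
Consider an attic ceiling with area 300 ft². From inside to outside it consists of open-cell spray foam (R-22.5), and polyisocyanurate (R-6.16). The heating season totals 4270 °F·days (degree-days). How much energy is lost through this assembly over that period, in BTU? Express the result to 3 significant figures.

R_total = 22.5 + 6.16 = 28.66 ft²·°F·h/BTU
E = A × HDD × 24 / R = 300 × 4270 × 24 / 28.66 = 1073000 BTU

1070000 BTU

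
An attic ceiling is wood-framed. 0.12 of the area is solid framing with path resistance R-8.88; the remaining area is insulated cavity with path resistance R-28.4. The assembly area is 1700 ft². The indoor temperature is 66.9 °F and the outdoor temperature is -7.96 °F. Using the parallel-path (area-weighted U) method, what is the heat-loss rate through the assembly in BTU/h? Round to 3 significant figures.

5660 BTU/h

U_eff = 0.88/28.4 + 0.12/8.88 = 0.03099 + 0.01351 = 0.0445
R_eff = 1/U_eff = 22.47 ft²·°F·h/BTU
Q = 1700 × (66.9 − (-7.96)) / 22.47 = 5663 BTU/h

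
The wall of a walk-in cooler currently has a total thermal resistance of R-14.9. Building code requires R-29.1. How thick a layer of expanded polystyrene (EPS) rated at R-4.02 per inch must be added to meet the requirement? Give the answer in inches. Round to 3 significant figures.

3.53 in

ΔR = 29.1 − 14.9 = 14.2 ft²·°F·h/BTU
L = ΔR / (R/in) = 14.2/4.02 = 3.532 in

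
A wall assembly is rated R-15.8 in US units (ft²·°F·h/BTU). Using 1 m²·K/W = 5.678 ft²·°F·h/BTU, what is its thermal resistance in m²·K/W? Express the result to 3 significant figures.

2.78 m²·K/W

R_SI = 15.8/5.678 = 2.783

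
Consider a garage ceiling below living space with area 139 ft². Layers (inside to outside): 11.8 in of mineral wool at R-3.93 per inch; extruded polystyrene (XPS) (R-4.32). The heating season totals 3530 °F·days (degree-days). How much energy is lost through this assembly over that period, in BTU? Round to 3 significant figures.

232000 BTU

11.8 × 3.93 = 46.37
R_total = 46.37 + 4.32 = 50.69 ft²·°F·h/BTU
E = A × HDD × 24 / R = 139 × 3530 × 24 / 50.69 = 232300 BTU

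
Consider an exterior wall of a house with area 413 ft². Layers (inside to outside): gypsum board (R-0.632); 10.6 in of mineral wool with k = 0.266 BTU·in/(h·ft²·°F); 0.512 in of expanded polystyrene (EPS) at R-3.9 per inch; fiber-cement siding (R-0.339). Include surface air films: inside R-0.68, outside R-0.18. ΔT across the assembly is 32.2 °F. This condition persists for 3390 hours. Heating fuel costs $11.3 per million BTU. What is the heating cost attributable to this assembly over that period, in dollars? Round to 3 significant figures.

11.7 dollars

10.6/0.266 = 39.85
0.512 × 3.9 = 1.997
R_total = 0.68 + 0.632 + 39.85 + 1.997 + 0.339 + 0.18 = 43.68 ft²·°F·h/BTU
Q = 413 × 32.2 / 43.68 = 304.5 BTU/h
E = 304.5 × 3390 = 1032000 BTU
Cost = 1032000/10⁶ × 11.3 = $11.66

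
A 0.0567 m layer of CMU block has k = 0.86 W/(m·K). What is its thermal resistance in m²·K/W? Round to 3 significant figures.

0.0659 m²·K/W

R = L/k = 0.0567/0.86 = 0.06593 m²·K/W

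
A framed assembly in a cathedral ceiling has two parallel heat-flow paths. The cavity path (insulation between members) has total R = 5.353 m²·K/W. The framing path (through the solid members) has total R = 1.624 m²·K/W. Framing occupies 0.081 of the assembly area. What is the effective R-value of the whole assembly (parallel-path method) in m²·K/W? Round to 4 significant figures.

U_eff = 0.919/5.353 + 0.081/1.624 = 0.17168 + 0.049877 = 0.22156
R_eff = 1/U_eff = 4.5135 m²·K/W

4.514 m²·K/W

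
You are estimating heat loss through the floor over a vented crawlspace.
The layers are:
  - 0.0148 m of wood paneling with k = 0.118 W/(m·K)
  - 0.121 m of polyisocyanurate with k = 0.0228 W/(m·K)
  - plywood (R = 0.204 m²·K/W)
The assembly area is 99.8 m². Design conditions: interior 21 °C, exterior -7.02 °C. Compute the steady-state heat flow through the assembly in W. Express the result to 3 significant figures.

0.0148/0.118 = 0.1254
0.121/0.0228 = 5.307
R_total = 0.1254 + 5.307 + 0.204 = 5.636 m²·K/W
Q = A·ΔT/R = 99.8 × (21 − (-7.02)) / 5.636 = 496.1 W

496 W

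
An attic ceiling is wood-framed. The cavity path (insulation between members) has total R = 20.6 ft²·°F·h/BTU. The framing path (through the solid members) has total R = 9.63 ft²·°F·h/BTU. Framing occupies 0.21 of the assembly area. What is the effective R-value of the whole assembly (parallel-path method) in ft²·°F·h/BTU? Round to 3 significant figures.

U_eff = 0.79/20.6 + 0.21/9.63 = 0.03835 + 0.02181 = 0.06016
R_eff = 1/U_eff = 16.62 ft²·°F·h/BTU

16.6 ft²·°F·h/BTU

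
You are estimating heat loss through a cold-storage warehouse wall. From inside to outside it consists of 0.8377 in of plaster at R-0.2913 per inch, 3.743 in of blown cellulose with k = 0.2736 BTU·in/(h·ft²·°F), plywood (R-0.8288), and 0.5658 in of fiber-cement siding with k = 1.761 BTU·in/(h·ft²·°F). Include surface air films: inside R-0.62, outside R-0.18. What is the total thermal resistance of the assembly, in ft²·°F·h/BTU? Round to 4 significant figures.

0.8377 × 0.2913 = 0.24402
3.743/0.2736 = 13.681
0.5658/1.761 = 0.32129
R_total = 0.62 + 0.24402 + 13.681 + 0.8288 + 0.32129 + 0.18 = 15.875 ft²·°F·h/BTU

15.87 ft²·°F·h/BTU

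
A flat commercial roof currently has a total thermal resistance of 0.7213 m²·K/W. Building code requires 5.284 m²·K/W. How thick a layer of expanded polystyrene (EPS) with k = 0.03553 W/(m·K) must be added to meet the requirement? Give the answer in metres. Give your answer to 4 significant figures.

0.1621 m

ΔR = 5.284 − 0.7213 = 4.5627 m²·K/W
L = ΔR × k = 4.5627 × 0.03553 = 0.16211 m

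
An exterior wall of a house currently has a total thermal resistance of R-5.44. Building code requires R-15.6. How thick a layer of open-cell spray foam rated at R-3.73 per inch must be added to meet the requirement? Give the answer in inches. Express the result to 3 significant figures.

ΔR = 15.6 − 5.44 = 10.16 ft²·°F·h/BTU
L = ΔR / (R/in) = 10.16/3.73 = 2.724 in

2.72 in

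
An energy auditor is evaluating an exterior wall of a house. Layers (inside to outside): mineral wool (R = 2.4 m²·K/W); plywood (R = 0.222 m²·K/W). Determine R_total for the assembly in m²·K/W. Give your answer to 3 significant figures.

R_total = 2.4 + 0.222 = 2.622 m²·K/W

2.62 m²·K/W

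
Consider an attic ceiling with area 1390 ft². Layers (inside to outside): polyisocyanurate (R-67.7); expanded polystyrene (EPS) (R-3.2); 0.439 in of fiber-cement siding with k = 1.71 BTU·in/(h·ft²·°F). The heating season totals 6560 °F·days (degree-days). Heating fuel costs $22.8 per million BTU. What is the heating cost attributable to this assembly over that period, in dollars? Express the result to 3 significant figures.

70.1 dollars

0.439/1.71 = 0.2567
R_total = 67.7 + 3.2 + 0.2567 = 71.16 ft²·°F·h/BTU
E = A × HDD × 24 / R = 1390 × 6560 × 24 / 71.16 = 3075000 BTU
Cost = 3075000/10⁶ × 22.8 = $70.12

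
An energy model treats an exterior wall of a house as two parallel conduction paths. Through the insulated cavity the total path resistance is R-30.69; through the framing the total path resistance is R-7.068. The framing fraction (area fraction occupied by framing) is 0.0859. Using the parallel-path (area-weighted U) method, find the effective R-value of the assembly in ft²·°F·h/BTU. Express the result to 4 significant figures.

23.84 ft²·°F·h/BTU

U_eff = 0.9141/30.69 + 0.0859/7.068 = 0.029785 + 0.012153 = 0.041938
R_eff = 1/U_eff = 23.845 ft²·°F·h/BTU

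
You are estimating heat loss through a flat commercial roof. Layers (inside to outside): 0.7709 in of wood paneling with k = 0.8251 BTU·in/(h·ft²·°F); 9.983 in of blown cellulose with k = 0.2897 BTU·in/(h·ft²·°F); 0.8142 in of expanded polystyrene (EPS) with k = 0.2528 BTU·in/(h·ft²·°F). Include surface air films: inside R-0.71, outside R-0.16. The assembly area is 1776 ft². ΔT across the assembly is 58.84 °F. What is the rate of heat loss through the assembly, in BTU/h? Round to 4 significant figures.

2647 BTU/h

0.7709/0.8251 = 0.93431
9.983/0.2897 = 34.46
0.8142/0.2528 = 3.2207
R_total = 0.71 + 0.93431 + 34.46 + 3.2207 + 0.16 = 39.485 ft²·°F·h/BTU
Q = A·ΔT/R = 1776 × 58.84 / 39.485 = 2646.6 BTU/h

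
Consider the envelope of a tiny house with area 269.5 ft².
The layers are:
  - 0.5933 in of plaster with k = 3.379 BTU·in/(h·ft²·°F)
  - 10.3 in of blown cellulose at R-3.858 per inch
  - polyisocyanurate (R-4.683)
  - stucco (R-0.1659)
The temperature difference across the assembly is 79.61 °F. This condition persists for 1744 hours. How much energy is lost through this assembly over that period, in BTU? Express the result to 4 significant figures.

0.5933/3.379 = 0.17558
10.3 × 3.858 = 39.737
R_total = 0.17558 + 39.737 + 4.683 + 0.1659 = 44.762 ft²·°F·h/BTU
Q = 269.5 × 79.61 / 44.762 = 479.31 BTU/h
E = 479.31 × 1744 = 835920 BTU

835900 BTU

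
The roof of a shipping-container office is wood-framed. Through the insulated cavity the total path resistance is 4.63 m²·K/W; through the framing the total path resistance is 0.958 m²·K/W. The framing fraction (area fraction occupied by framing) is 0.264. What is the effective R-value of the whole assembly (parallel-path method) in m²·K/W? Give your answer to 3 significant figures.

2.30 m²·K/W

U_eff = 0.736/4.63 + 0.264/0.958 = 0.159 + 0.2756 = 0.4345
R_eff = 1/U_eff = 2.301 m²·K/W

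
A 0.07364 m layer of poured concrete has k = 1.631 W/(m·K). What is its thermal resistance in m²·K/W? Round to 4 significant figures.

R = L/k = 0.07364/1.631 = 0.04515 m²·K/W

0.04515 m²·K/W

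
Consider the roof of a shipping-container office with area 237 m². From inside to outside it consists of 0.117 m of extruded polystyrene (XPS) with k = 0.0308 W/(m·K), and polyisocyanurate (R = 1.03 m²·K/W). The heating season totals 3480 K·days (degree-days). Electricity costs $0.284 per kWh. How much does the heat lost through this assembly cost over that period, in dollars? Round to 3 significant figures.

1160 dollars

0.117/0.0308 = 3.799
R_total = 3.799 + 1.03 = 4.829 m²·K/W
E = A × HDD × 24 / R / 1000 = 237 × 3480 × 24 / 4.829 / 1000 = 4099 kWh
Cost = 4099 × 0.284 = $1164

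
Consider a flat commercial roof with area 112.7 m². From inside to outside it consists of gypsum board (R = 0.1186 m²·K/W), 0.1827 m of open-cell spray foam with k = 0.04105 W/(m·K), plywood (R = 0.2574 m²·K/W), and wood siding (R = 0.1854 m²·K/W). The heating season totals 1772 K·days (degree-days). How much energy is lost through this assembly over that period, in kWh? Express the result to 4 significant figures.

0.1827/0.04105 = 4.4507
R_total = 0.1186 + 4.4507 + 0.2574 + 0.1854 = 5.0121 m²·K/W
E = A × HDD × 24 / R / 1000 = 112.7 × 1772 × 24 / 5.0121 / 1000 = 956.27 kWh

956.3 kWh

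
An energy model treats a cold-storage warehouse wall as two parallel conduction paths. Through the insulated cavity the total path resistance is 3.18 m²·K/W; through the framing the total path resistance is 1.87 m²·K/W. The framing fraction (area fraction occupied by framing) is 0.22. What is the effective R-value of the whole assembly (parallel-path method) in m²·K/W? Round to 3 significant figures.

U_eff = 0.78/3.18 + 0.22/1.87 = 0.2453 + 0.1176 = 0.3629
R_eff = 1/U_eff = 2.755 m²·K/W

2.76 m²·K/W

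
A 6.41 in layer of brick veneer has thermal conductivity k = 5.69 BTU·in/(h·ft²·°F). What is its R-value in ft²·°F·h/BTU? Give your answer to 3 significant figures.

R = L/k = 6.41/5.69 = 1.127 ft²·°F·h/BTU

1.13 ft²·°F·h/BTU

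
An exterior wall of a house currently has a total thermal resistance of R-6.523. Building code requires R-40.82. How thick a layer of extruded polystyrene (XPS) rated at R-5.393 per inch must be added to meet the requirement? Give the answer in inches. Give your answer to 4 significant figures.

ΔR = 40.82 − 6.523 = 34.297 ft²·°F·h/BTU
L = ΔR / (R/in) = 34.297/5.393 = 6.3595 in

6.360 in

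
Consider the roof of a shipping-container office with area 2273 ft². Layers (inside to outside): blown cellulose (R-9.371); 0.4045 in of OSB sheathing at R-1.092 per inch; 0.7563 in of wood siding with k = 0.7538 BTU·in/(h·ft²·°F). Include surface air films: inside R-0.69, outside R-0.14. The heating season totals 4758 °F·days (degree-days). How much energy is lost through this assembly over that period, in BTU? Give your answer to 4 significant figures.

0.4045 × 1.092 = 0.44171
0.7563/0.7538 = 1.0033
R_total = 0.69 + 9.371 + 0.44171 + 1.0033 + 0.14 = 11.646 ft²·°F·h/BTU
E = A × HDD × 24 / R = 2273 × 4758 × 24 / 11.646 = 22287000 BTU

22290000 BTU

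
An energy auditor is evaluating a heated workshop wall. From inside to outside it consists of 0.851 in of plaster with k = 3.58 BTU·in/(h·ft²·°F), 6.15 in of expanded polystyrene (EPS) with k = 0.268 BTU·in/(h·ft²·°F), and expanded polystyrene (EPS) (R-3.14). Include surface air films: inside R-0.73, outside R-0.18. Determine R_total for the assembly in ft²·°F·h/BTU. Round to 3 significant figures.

0.851/3.58 = 0.2377
6.15/0.268 = 22.95
R_total = 0.73 + 0.2377 + 22.95 + 3.14 + 0.18 = 27.24 ft²·°F·h/BTU

27.2 ft²·°F·h/BTU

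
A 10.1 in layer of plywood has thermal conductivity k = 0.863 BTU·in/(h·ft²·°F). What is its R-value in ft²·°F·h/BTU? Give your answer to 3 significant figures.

11.7 ft²·°F·h/BTU

R = L/k = 10.1/0.863 = 11.7 ft²·°F·h/BTU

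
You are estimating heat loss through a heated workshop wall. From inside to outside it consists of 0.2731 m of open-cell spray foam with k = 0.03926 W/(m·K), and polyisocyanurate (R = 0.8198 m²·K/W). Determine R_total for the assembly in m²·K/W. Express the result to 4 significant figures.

7.776 m²·K/W

0.2731/0.03926 = 6.9562
R_total = 6.9562 + 0.8198 = 7.776 m²·K/W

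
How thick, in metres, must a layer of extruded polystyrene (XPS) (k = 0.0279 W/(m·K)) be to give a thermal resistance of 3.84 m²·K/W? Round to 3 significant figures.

L = R·k = 3.84 × 0.0279 = 0.1071 m

0.107 m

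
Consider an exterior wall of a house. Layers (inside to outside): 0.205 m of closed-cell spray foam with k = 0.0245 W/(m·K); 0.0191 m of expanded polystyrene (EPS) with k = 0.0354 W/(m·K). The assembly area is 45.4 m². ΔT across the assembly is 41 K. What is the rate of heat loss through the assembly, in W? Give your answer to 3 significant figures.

209 W

0.205/0.0245 = 8.367
0.0191/0.0354 = 0.5395
R_total = 8.367 + 0.5395 = 8.907 m²·K/W
Q = A·ΔT/R = 45.4 × 41 / 8.907 = 209 W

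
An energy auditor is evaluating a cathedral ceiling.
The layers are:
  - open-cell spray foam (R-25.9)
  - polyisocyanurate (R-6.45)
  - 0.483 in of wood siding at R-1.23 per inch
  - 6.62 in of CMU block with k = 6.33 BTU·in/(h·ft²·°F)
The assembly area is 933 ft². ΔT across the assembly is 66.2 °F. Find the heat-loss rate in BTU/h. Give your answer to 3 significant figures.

0.483 × 1.23 = 0.5941
6.62/6.33 = 1.046
R_total = 25.9 + 6.45 + 0.5941 + 1.046 = 33.99 ft²·°F·h/BTU
Q = A·ΔT/R = 933 × 66.2 / 33.99 = 1817 BTU/h

1820 BTU/h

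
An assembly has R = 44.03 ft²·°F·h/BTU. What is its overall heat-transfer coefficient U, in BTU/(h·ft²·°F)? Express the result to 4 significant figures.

U = 1/R = 1/44.03 = 0.022712

0.02271 BTU/(h·ft²·°F)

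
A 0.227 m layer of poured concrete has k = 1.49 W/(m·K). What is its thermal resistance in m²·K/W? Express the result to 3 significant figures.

R = L/k = 0.227/1.49 = 0.1523 m²·K/W

0.152 m²·K/W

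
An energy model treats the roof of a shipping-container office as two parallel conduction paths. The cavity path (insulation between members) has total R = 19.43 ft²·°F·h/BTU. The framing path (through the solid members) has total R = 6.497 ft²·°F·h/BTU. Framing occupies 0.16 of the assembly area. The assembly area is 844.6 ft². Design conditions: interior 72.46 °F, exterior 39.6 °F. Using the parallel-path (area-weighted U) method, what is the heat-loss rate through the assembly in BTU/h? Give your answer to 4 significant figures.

1883 BTU/h

U_eff = 0.84/19.43 + 0.16/6.497 = 0.043232 + 0.024627 = 0.067859
R_eff = 1/U_eff = 14.736 ft²·°F·h/BTU
Q = 844.6 × (72.46 − 39.6) / 14.736 = 1883.3 BTU/h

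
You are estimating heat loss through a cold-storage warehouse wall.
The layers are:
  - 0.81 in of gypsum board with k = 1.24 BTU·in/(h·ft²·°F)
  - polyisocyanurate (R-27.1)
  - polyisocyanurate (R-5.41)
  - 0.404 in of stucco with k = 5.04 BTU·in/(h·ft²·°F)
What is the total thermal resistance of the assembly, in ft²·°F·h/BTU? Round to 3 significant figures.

0.81/1.24 = 0.6532
0.404/5.04 = 0.08016
R_total = 0.6532 + 27.1 + 5.41 + 0.08016 = 33.24 ft²·°F·h/BTU

33.2 ft²·°F·h/BTU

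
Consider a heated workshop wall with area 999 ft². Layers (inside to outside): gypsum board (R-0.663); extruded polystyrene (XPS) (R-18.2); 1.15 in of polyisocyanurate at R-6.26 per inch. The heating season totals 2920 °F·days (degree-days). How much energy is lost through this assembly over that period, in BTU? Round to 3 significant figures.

1.15 × 6.26 = 7.199
R_total = 0.663 + 18.2 + 7.199 = 26.06 ft²·°F·h/BTU
E = A × HDD × 24 / R = 999 × 2920 × 24 / 26.06 = 2686000 BTU

2690000 BTU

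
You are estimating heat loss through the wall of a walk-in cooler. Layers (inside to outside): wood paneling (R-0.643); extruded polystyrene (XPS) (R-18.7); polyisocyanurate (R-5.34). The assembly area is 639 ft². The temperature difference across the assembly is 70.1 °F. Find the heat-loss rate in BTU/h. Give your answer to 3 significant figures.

R_total = 0.643 + 18.7 + 5.34 = 24.68 ft²·°F·h/BTU
Q = A·ΔT/R = 639 × 70.1 / 24.68 = 1815 BTU/h

1810 BTU/h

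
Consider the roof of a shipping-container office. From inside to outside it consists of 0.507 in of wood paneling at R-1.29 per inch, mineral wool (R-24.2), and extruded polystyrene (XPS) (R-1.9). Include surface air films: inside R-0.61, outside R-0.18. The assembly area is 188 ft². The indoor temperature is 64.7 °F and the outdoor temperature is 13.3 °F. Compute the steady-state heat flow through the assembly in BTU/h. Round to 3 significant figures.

351 BTU/h

0.507 × 1.29 = 0.654
R_total = 0.61 + 0.654 + 24.2 + 1.9 + 0.18 = 27.54 ft²·°F·h/BTU
Q = A·ΔT/R = 188 × (64.7 − 13.3) / 27.54 = 350.8 BTU/h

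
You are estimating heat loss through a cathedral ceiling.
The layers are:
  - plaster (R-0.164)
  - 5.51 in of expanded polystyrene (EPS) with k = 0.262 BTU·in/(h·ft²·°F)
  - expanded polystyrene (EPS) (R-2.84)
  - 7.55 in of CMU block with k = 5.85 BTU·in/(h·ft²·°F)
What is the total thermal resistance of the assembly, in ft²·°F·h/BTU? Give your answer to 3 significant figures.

25.3 ft²·°F·h/BTU

5.51/0.262 = 21.03
7.55/5.85 = 1.291
R_total = 0.164 + 21.03 + 2.84 + 1.291 = 25.33 ft²·°F·h/BTU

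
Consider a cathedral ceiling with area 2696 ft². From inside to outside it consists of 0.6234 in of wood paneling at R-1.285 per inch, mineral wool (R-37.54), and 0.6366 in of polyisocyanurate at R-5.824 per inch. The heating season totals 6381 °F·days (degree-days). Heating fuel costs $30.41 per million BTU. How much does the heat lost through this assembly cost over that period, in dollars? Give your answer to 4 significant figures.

298.6 dollars

0.6234 × 1.285 = 0.80107
0.6366 × 5.824 = 3.7076
R_total = 0.80107 + 37.54 + 3.7076 = 42.049 ft²·°F·h/BTU
E = A × HDD × 24 / R = 2696 × 6381 × 24 / 42.049 = 9819000 BTU
Cost = 9819000/10⁶ × 30.41 = $298.6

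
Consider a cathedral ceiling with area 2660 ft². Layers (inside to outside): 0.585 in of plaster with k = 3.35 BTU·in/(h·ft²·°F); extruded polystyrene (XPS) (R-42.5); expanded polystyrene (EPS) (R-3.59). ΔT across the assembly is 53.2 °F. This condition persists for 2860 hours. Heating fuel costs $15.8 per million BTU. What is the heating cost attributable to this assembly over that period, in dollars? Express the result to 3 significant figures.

0.585/3.35 = 0.1746
R_total = 0.1746 + 42.5 + 3.59 = 46.26 ft²·°F·h/BTU
Q = 2660 × 53.2 / 46.26 = 3059 BTU/h
E = 3059 × 2860 = 8748000 BTU
Cost = 8748000/10⁶ × 15.8 = $138.2

138 dollars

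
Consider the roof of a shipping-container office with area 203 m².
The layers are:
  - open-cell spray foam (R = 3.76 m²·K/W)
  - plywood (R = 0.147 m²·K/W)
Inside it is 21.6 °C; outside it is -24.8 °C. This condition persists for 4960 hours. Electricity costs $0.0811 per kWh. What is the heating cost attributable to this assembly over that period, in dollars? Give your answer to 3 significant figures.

970 dollars

R_total = 3.76 + 0.147 = 3.907 m²·K/W
Q = 203 × (21.6 − (-24.8)) / 3.907 = 2411 W
E = 2411 W × 4960 h / 1000 = 11960 kWh
Cost = 11960 × 0.0811 = $969.8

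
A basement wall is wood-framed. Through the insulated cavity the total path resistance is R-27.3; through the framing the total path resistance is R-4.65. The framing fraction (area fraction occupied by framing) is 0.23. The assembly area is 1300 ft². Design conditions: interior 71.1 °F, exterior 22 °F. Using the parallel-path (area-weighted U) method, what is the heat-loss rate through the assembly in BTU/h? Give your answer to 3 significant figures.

4960 BTU/h

U_eff = 0.77/27.3 + 0.23/4.65 = 0.02821 + 0.04946 = 0.07767
R_eff = 1/U_eff = 12.88 ft²·°F·h/BTU
Q = 1300 × (71.1 − 22) / 12.88 = 4958 BTU/h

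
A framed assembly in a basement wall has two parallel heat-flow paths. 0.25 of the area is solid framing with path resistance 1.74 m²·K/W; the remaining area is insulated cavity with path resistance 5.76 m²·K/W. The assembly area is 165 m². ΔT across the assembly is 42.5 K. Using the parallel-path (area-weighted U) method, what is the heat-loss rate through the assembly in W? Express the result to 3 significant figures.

1920 W

U_eff = 0.75/5.76 + 0.25/1.74 = 0.1302 + 0.1437 = 0.2739
R_eff = 1/U_eff = 3.651 m²·K/W
Q = 165 × 42.5 / 3.651 = 1921 W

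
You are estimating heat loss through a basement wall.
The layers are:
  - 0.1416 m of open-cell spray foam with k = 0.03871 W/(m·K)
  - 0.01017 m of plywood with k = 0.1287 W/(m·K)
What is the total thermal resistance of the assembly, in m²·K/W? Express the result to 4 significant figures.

0.1416/0.03871 = 3.658
0.01017/0.1287 = 0.079021
R_total = 3.658 + 0.079021 = 3.737 m²·K/W

3.737 m²·K/W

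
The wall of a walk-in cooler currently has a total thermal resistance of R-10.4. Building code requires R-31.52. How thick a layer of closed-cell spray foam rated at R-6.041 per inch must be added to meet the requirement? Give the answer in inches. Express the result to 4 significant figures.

ΔR = 31.52 − 10.4 = 21.12 ft²·°F·h/BTU
L = ΔR / (R/in) = 21.12/6.041 = 3.4961 in

3.496 in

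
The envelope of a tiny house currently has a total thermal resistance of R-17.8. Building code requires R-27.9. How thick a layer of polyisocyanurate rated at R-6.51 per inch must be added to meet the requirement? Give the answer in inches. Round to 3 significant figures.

ΔR = 27.9 − 17.8 = 10.1 ft²·°F·h/BTU
L = ΔR / (R/in) = 10.1/6.51 = 1.551 in

1.55 in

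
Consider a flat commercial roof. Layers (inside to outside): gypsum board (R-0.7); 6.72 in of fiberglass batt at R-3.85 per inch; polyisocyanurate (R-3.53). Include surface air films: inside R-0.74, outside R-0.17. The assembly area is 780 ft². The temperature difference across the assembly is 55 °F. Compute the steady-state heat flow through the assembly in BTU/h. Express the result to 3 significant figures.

6.72 × 3.85 = 25.87
R_total = 0.74 + 0.7 + 25.87 + 3.53 + 0.17 = 31.01 ft²·°F·h/BTU
Q = A·ΔT/R = 780 × 55 / 31.01 = 1383 BTU/h

1380 BTU/h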